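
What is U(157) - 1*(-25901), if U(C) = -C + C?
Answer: 25901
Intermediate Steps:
U(C) = 0
U(157) - 1*(-25901) = 0 - 1*(-25901) = 0 + 25901 = 25901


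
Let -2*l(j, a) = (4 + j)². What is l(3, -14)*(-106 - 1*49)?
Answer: 7595/2 ≈ 3797.5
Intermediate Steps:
l(j, a) = -(4 + j)²/2
l(3, -14)*(-106 - 1*49) = (-(4 + 3)²/2)*(-106 - 1*49) = (-½*7²)*(-106 - 49) = -½*49*(-155) = -49/2*(-155) = 7595/2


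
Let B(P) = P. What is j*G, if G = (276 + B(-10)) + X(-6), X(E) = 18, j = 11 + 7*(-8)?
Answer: -12780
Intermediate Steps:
j = -45 (j = 11 - 56 = -45)
G = 284 (G = (276 - 10) + 18 = 266 + 18 = 284)
j*G = -45*284 = -12780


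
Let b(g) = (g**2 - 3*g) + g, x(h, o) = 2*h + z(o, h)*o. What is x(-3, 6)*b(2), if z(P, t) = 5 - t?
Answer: 0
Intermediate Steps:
x(h, o) = 2*h + o*(5 - h) (x(h, o) = 2*h + (5 - h)*o = 2*h + o*(5 - h))
b(g) = g**2 - 2*g
x(-3, 6)*b(2) = (2*(-3) - 1*6*(-5 - 3))*(2*(-2 + 2)) = (-6 - 1*6*(-8))*(2*0) = (-6 + 48)*0 = 42*0 = 0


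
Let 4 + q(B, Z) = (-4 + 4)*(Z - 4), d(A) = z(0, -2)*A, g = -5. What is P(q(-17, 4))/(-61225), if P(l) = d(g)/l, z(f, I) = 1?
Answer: -1/48980 ≈ -2.0416e-5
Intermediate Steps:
d(A) = A (d(A) = 1*A = A)
q(B, Z) = -4 (q(B, Z) = -4 + (-4 + 4)*(Z - 4) = -4 + 0*(-4 + Z) = -4 + 0 = -4)
P(l) = -5/l
P(q(-17, 4))/(-61225) = -5/(-4)/(-61225) = -5*(-¼)*(-1/61225) = (5/4)*(-1/61225) = -1/48980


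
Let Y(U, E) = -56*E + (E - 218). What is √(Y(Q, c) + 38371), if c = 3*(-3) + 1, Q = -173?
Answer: √38593 ≈ 196.45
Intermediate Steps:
c = -8 (c = -9 + 1 = -8)
Y(U, E) = -218 - 55*E (Y(U, E) = -56*E + (-218 + E) = -218 - 55*E)
√(Y(Q, c) + 38371) = √((-218 - 55*(-8)) + 38371) = √((-218 + 440) + 38371) = √(222 + 38371) = √38593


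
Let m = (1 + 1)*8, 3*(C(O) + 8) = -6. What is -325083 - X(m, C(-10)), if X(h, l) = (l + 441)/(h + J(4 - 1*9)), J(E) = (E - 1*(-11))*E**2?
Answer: -53964209/166 ≈ -3.2509e+5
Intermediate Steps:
C(O) = -10 (C(O) = -8 + (1/3)*(-6) = -8 - 2 = -10)
m = 16 (m = 2*8 = 16)
J(E) = E**2*(11 + E) (J(E) = (E + 11)*E**2 = (11 + E)*E**2 = E**2*(11 + E))
X(h, l) = (441 + l)/(150 + h) (X(h, l) = (l + 441)/(h + (4 - 1*9)**2*(11 + (4 - 1*9))) = (441 + l)/(h + (4 - 9)**2*(11 + (4 - 9))) = (441 + l)/(h + (-5)**2*(11 - 5)) = (441 + l)/(h + 25*6) = (441 + l)/(h + 150) = (441 + l)/(150 + h))
-325083 - X(m, C(-10)) = -325083 - (441 - 10)/(150 + 16) = -325083 - 431/166 = -53964209/166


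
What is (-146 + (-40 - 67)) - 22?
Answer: -275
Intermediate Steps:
(-146 + (-40 - 67)) - 22 = (-146 - 107) - 22 = -253 - 22 = -275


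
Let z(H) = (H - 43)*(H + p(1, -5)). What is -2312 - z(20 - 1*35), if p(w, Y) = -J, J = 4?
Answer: -3414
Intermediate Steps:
p(w, Y) = -4 (p(w, Y) = -1*4 = -4)
z(H) = (-43 + H)*(-4 + H) (z(H) = (H - 43)*(H - 4) = (-43 + H)*(-4 + H))
-2312 - z(20 - 1*35) = -2312 - (172 + (20 - 1*35)**2 - 47*(20 - 1*35)) = -2312 - (172 + (20 - 35)**2 - 47*(20 - 35)) = -2312 - (172 + (-15)**2 - 47*(-15)) = -2312 - (172 + 225 + 705) = -2312 - 1*1102 = -2312 - 1102 = -3414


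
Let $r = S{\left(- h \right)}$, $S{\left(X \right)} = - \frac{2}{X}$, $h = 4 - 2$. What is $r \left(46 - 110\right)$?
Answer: $-64$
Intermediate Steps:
$h = 2$
$r = 1$ ($r = - \frac{2}{\left(-1\right) 2} = - \frac{2}{-2} = \left(-2\right) \left(- \frac{1}{2}\right) = 1$)
$r \left(46 - 110\right) = 1 \left(46 - 110\right) = 1 \left(-64\right) = -64$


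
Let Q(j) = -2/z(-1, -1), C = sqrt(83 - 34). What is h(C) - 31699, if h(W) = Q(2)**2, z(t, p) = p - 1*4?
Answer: -792471/25 ≈ -31699.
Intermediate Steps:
z(t, p) = -4 + p (z(t, p) = p - 4 = -4 + p)
C = 7 (C = sqrt(49) = 7)
Q(j) = 2/5 (Q(j) = -2/(-4 - 1) = -2/(-5) = -2*(-1/5) = 2/5)
h(W) = 4/25 (h(W) = (2/5)**2 = 4/25)
h(C) - 31699 = 4/25 - 31699 = -792471/25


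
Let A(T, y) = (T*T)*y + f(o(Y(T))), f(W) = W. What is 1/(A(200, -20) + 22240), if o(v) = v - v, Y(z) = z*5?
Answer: -1/777760 ≈ -1.2857e-6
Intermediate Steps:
Y(z) = 5*z
o(v) = 0
A(T, y) = y*T² (A(T, y) = (T*T)*y + 0 = T²*y + 0 = y*T² + 0 = y*T²)
1/(A(200, -20) + 22240) = 1/(-20*200² + 22240) = 1/(-20*40000 + 22240) = 1/(-800000 + 22240) = 1/(-777760) = -1/777760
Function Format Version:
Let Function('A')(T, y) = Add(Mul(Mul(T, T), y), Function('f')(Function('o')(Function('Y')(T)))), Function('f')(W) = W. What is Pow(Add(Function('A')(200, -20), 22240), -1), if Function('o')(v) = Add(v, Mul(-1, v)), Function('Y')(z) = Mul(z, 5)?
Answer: Rational(-1, 777760) ≈ -1.2857e-6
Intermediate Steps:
Function('Y')(z) = Mul(5, z)
Function('o')(v) = 0
Function('A')(T, y) = Mul(y, Pow(T, 2)) (Function('A')(T, y) = Add(Mul(Mul(T, T), y), 0) = Add(Mul(Pow(T, 2), y), 0) = Add(Mul(y, Pow(T, 2)), 0) = Mul(y, Pow(T, 2)))
Pow(Add(Function('A')(200, -20), 22240), -1) = Pow(Add(Mul(-20, Pow(200, 2)), 22240), -1) = Pow(Add(Mul(-20, 40000), 22240), -1) = Pow(Add(-800000, 22240), -1) = Pow(-777760, -1) = Rational(-1, 777760)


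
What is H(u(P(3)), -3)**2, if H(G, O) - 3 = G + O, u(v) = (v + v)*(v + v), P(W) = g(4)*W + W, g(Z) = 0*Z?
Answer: 1296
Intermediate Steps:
g(Z) = 0
P(W) = W (P(W) = 0*W + W = 0 + W = W)
u(v) = 4*v**2 (u(v) = (2*v)*(2*v) = 4*v**2)
H(G, O) = 3 + G + O (H(G, O) = 3 + (G + O) = 3 + G + O)
H(u(P(3)), -3)**2 = (3 + 4*3**2 - 3)**2 = (3 + 4*9 - 3)**2 = (3 + 36 - 3)**2 = 36**2 = 1296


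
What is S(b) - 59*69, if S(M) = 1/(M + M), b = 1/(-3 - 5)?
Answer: -4075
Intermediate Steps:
b = -⅛ (b = 1/(-8) = -⅛ ≈ -0.12500)
S(M) = 1/(2*M)
S(b) - 59*69 = 1/(2*(-⅛)) - 59*69 = (½)*(-8) - 4071 = -4 - 4071 = -4075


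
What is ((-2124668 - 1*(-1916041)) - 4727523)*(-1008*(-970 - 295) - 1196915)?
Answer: -386031610750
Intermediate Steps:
((-2124668 - 1*(-1916041)) - 4727523)*(-1008*(-970 - 295) - 1196915) = ((-2124668 + 1916041) - 4727523)*(-1008*(-1265) - 1196915) = (-208627 - 4727523)*(1275120 - 1196915) = -4936150*78205 = -386031610750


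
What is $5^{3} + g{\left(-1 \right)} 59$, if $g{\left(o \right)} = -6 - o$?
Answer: $-170$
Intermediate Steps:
$5^{3} + g{\left(-1 \right)} 59 = 5^{3} + \left(-6 - -1\right) 59 = 125 + \left(-6 + 1\right) 59 = 125 - 295 = -170$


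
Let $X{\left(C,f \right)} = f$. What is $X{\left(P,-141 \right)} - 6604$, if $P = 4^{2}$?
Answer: $-6745$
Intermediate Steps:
$P = 16$
$X{\left(P,-141 \right)} - 6604 = -141 - 6604 = -6745$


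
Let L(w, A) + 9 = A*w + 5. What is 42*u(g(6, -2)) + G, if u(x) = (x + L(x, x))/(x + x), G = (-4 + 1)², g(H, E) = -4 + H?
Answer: 30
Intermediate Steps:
L(w, A) = -4 + A*w (L(w, A) = -9 + (A*w + 5) = -9 + (5 + A*w) = -4 + A*w)
G = 9 (G = (-3)² = 9)
u(x) = (-4 + x + x²)/(2*x) (u(x) = (x + (-4 + x*x))/(x + x) = (x + (-4 + x²))/((2*x)) = (-4 + x + x²)*(1/(2*x)) = (-4 + x + x²)/(2*x))
42*u(g(6, -2)) + G = 42*((-4 + (-4 + 6) + (-4 + 6)²)/(2*(-4 + 6))) + 9 = 42*((½)*(-4 + 2 + 2²)/2) + 9 = 42*((½)*(½)*(-4 + 2 + 4)) + 9 = 42*((½)*(½)*2) + 9 = 42*(½) + 9 = 21 + 9 = 30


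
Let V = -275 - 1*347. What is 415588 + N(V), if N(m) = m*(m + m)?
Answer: 1189356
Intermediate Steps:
V = -622 (V = -275 - 347 = -622)
N(m) = 2*m² (N(m) = m*(2*m) = 2*m²)
415588 + N(V) = 415588 + 2*(-622)² = 415588 + 2*386884 = 415588 + 773768 = 1189356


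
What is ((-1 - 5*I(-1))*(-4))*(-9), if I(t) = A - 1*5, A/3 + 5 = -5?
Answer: 6264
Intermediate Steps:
A = -30 (A = -15 + 3*(-5) = -15 - 15 = -30)
I(t) = -35 (I(t) = -30 - 1*5 = -30 - 5 = -35)
((-1 - 5*I(-1))*(-4))*(-9) = ((-1 - 5*(-35))*(-4))*(-9) = ((-1 + 175)*(-4))*(-9) = (174*(-4))*(-9) = -696*(-9) = 6264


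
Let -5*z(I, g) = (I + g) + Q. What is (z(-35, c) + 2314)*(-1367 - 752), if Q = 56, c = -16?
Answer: -4901247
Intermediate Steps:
z(I, g) = -56/5 - I/5 - g/5 (z(I, g) = -((I + g) + 56)/5 = -(56 + I + g)/5 = -56/5 - I/5 - g/5)
(z(-35, c) + 2314)*(-1367 - 752) = ((-56/5 - ⅕*(-35) - ⅕*(-16)) + 2314)*(-1367 - 752) = ((-56/5 + 7 + 16/5) + 2314)*(-2119) = (-1 + 2314)*(-2119) = 2313*(-2119) = -4901247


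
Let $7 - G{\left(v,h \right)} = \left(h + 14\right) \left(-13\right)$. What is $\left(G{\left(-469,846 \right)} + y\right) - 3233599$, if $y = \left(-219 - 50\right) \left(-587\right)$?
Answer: $-3064509$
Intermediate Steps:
$G{\left(v,h \right)} = 189 + 13 h$ ($G{\left(v,h \right)} = 7 - \left(h + 14\right) \left(-13\right) = 7 - \left(14 + h\right) \left(-13\right) = 7 - \left(-182 - 13 h\right) = 7 + \left(182 + 13 h\right) = 189 + 13 h$)
$y = 157903$ ($y = \left(-269\right) \left(-587\right) = 157903$)
$\left(G{\left(-469,846 \right)} + y\right) - 3233599 = \left(\left(189 + 13 \cdot 846\right) + 157903\right) - 3233599 = \left(\left(189 + 10998\right) + 157903\right) - 3233599 = \left(11187 + 157903\right) - 3233599 = 169090 - 3233599 = -3064509$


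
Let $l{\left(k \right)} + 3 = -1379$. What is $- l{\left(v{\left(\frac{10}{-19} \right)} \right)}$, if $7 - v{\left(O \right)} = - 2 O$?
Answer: $1382$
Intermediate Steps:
$v{\left(O \right)} = 7 + 2 O$ ($v{\left(O \right)} = 7 - - 2 O = 7 + 2 O$)
$l{\left(k \right)} = -1382$ ($l{\left(k \right)} = -3 - 1379 = -1382$)
$- l{\left(v{\left(\frac{10}{-19} \right)} \right)} = \left(-1\right) \left(-1382\right) = 1382$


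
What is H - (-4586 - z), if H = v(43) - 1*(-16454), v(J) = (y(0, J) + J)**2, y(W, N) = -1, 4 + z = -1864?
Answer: 20936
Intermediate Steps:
z = -1868 (z = -4 - 1864 = -1868)
v(J) = (-1 + J)**2
H = 18218 (H = (-1 + 43)**2 - 1*(-16454) = 42**2 + 16454 = 1764 + 16454 = 18218)
H - (-4586 - z) = 18218 - (-4586 - 1*(-1868)) = 18218 - (-4586 + 1868) = 18218 - 1*(-2718) = 18218 + 2718 = 20936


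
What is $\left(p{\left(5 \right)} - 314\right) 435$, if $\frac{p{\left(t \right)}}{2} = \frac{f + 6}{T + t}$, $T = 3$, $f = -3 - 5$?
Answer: $- \frac{273615}{2} \approx -1.3681 \cdot 10^{5}$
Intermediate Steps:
$f = -8$
$p{\left(t \right)} = - \frac{4}{3 + t}$ ($p{\left(t \right)} = 2 \frac{-8 + 6}{3 + t} = 2 \left(- \frac{2}{3 + t}\right) = - \frac{4}{3 + t}$)
$\left(p{\left(5 \right)} - 314\right) 435 = \left(- \frac{4}{3 + 5} - 314\right) 435 = \left(- \frac{4}{8} - 314\right) 435 = \left(\left(-4\right) \frac{1}{8} - 314\right) 435 = \left(- \frac{1}{2} - 314\right) 435 = \left(- \frac{629}{2}\right) 435 = - \frac{273615}{2}$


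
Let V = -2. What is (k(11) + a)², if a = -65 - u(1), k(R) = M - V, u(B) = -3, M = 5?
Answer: 3025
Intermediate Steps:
k(R) = 7 (k(R) = 5 - 1*(-2) = 5 + 2 = 7)
a = -62 (a = -65 - 1*(-3) = -65 + 3 = -62)
(k(11) + a)² = (7 - 62)² = (-55)² = 3025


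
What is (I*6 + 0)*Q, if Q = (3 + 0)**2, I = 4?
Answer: 216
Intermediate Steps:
Q = 9 (Q = 3**2 = 9)
(I*6 + 0)*Q = (4*6 + 0)*9 = (24 + 0)*9 = 24*9 = 216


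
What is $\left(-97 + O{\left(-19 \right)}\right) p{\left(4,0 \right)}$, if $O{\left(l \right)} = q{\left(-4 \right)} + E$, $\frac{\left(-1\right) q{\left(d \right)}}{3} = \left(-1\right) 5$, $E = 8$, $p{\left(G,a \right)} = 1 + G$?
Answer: $-370$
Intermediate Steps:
$q{\left(d \right)} = 15$ ($q{\left(d \right)} = - 3 \left(\left(-1\right) 5\right) = \left(-3\right) \left(-5\right) = 15$)
$O{\left(l \right)} = 23$ ($O{\left(l \right)} = 15 + 8 = 23$)
$\left(-97 + O{\left(-19 \right)}\right) p{\left(4,0 \right)} = \left(-97 + 23\right) \left(1 + 4\right) = \left(-74\right) 5 = -370$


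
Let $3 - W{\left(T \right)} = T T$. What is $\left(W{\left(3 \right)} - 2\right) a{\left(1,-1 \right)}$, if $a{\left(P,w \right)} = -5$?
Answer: $40$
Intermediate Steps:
$W{\left(T \right)} = 3 - T^{2}$ ($W{\left(T \right)} = 3 - T T = 3 - T^{2}$)
$\left(W{\left(3 \right)} - 2\right) a{\left(1,-1 \right)} = \left(\left(3 - 3^{2}\right) - 2\right) \left(-5\right) = \left(\left(3 - 9\right) - 2\right) \left(-5\right) = \left(-6 - 2\right) \left(-5\right) = \left(-8\right) \left(-5\right) = 40$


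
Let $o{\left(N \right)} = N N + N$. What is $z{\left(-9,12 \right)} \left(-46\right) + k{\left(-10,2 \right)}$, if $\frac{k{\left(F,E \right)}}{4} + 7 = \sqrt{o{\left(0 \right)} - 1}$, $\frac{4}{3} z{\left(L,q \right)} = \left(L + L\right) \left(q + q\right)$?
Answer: $14876 + 4 i \approx 14876.0 + 4.0 i$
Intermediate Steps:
$o{\left(N \right)} = N + N^{2}$ ($o{\left(N \right)} = N^{2} + N = N + N^{2}$)
$z{\left(L,q \right)} = 3 L q$ ($z{\left(L,q \right)} = \frac{3 \left(L + L\right) \left(q + q\right)}{4} = \frac{3 \cdot 2 L 2 q}{4} = \frac{3 \cdot 4 L q}{4} = 3 L q$)
$k{\left(F,E \right)} = -28 + 4 i$ ($k{\left(F,E \right)} = -28 + 4 \sqrt{0 \left(1 + 0\right) - 1} = -28 + 4 \sqrt{0 \cdot 1 - 1} = -28 + 4 \sqrt{0 - 1} = -28 + 4 \sqrt{-1} = -28 + 4 i$)
$z{\left(-9,12 \right)} \left(-46\right) + k{\left(-10,2 \right)} = 3 \left(-9\right) 12 \left(-46\right) - \left(28 - 4 i\right) = \left(-324\right) \left(-46\right) - \left(28 - 4 i\right) = 14904 - \left(28 - 4 i\right) = 14876 + 4 i$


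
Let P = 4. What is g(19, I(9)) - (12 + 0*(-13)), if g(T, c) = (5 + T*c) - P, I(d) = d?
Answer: 160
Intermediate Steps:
g(T, c) = 1 + T*c (g(T, c) = (5 + T*c) - 1*4 = (5 + T*c) - 4 = 1 + T*c)
g(19, I(9)) - (12 + 0*(-13)) = (1 + 19*9) - (12 + 0*(-13)) = (1 + 171) - (12 + 0) = 172 - 1*12 = 172 - 12 = 160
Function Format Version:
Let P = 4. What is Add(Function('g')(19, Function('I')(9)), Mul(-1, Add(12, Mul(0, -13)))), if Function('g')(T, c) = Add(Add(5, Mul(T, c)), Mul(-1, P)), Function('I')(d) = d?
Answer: 160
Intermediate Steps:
Function('g')(T, c) = Add(1, Mul(T, c)) (Function('g')(T, c) = Add(Add(5, Mul(T, c)), Mul(-1, 4)) = Add(Add(5, Mul(T, c)), -4) = Add(1, Mul(T, c)))
Add(Function('g')(19, Function('I')(9)), Mul(-1, Add(12, Mul(0, -13)))) = Add(Add(1, Mul(19, 9)), Mul(-1, Add(12, Mul(0, -13)))) = Add(Add(1, 171), Mul(-1, Add(12, 0))) = Add(172, Mul(-1, 12)) = Add(172, -12) = 160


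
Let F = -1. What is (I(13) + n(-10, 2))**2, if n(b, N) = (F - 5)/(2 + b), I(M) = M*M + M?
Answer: 534361/16 ≈ 33398.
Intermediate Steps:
I(M) = M + M**2 (I(M) = M**2 + M = M + M**2)
n(b, N) = -6/(2 + b) (n(b, N) = (-1 - 5)/(2 + b) = -6/(2 + b))
(I(13) + n(-10, 2))**2 = (13*(1 + 13) - 6/(2 - 10))**2 = (13*14 - 6/(-8))**2 = (182 - 6*(-1/8))**2 = (182 + 3/4)**2 = (731/4)**2 = 534361/16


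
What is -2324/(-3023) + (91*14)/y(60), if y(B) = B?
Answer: 1995371/90690 ≈ 22.002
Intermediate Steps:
-2324/(-3023) + (91*14)/y(60) = -2324/(-3023) + (91*14)/60 = -2324*(-1/3023) + 1274*(1/60) = 2324/3023 + 637/30 = 1995371/90690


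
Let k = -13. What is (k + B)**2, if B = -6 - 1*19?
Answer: 1444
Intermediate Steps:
B = -25 (B = -6 - 19 = -25)
(k + B)**2 = (-13 - 25)**2 = (-38)**2 = 1444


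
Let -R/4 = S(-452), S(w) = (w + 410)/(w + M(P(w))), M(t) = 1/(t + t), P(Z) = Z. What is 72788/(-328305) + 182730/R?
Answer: -4085490686633831/8310056160 ≈ -4.9163e+5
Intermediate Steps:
M(t) = 1/(2*t)
S(w) = (410 + w)/(w + 1/(2*w)) (S(w) = (w + 410)/(w + 1/(2*w)) = (410 + w)/(w + 1/(2*w)))
R = -50624/136203 (R = -8*(-452)*(410 - 452)/(1 + 2*(-452)²) = -8*(-452)*(-42)/(1 + 2*204304) = -8*(-452)*(-42)/(1 + 408608) = -8*(-452)*(-42)/408609 = -4*12656/136203 = -50624/136203 ≈ -0.37168)
72788/(-328305) + 182730/R = 72788/(-328305) + 182730/(-50624/136203) = 72788*(-1/328305) + 182730*(-136203/50624) = -72788/328305 - 12444187095/25312 = -4085490686633831/8310056160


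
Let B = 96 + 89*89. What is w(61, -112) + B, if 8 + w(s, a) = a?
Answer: 7897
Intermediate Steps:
w(s, a) = -8 + a
B = 8017 (B = 96 + 7921 = 8017)
w(61, -112) + B = (-8 - 112) + 8017 = -120 + 8017 = 7897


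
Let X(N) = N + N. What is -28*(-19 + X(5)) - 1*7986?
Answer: -7734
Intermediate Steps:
X(N) = 2*N
-28*(-19 + X(5)) - 1*7986 = -28*(-19 + 2*5) - 1*7986 = -28*(-19 + 10) - 7986 = -28*(-9) - 7986 = 252 - 7986 = -7734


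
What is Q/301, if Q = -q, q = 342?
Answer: -342/301 ≈ -1.1362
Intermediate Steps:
Q = -342 (Q = -1*342 = -342)
Q/301 = -342/301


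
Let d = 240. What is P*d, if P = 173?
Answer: 41520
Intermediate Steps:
P*d = 173*240 = 41520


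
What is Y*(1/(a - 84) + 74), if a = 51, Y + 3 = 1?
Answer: -4882/33 ≈ -147.94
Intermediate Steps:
Y = -2 (Y = -3 + 1 = -2)
Y*(1/(a - 84) + 74) = -2*(1/(51 - 84) + 74) = -2*(1/(-33) + 74) = -2*(-1/33 + 74) = -2*2441/33 = -4882/33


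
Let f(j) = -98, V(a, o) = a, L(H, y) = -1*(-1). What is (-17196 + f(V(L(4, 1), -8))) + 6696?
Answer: -10598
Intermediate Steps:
L(H, y) = 1
(-17196 + f(V(L(4, 1), -8))) + 6696 = (-17196 - 98) + 6696 = -17294 + 6696 = -10598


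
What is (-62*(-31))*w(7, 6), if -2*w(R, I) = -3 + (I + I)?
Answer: -8649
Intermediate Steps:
w(R, I) = 3/2 - I (w(R, I) = -(-3 + (I + I))/2 = -(-3 + 2*I)/2 = 3/2 - I)
(-62*(-31))*w(7, 6) = (-62*(-31))*(3/2 - 1*6) = 1922*(3/2 - 6) = 1922*(-9/2) = -8649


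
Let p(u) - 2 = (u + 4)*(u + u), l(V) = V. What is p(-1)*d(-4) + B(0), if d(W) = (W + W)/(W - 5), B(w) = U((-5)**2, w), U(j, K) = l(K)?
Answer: -32/9 ≈ -3.5556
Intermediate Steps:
U(j, K) = K
B(w) = w
p(u) = 2 + 2*u*(4 + u) (p(u) = 2 + (u + 4)*(u + u) = 2 + (4 + u)*(2*u) = 2 + 2*u*(4 + u))
d(W) = 2*W/(-5 + W) (d(W) = (2*W)/(-5 + W) = 2*W/(-5 + W))
p(-1)*d(-4) + B(0) = (2 + 2*(-1)**2 + 8*(-1))*(2*(-4)/(-5 - 4)) + 0 = (2 + 2*1 - 8)*(2*(-4)/(-9)) + 0 = (2 + 2 - 8)*(2*(-4)*(-1/9)) + 0 = -4*8/9 + 0 = -32/9 + 0 = -32/9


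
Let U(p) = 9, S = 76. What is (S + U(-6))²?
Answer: 7225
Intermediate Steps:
(S + U(-6))² = (76 + 9)² = 85² = 7225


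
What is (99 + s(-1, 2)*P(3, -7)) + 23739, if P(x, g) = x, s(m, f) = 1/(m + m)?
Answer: 47673/2 ≈ 23837.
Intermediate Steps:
s(m, f) = 1/(2*m)
(99 + s(-1, 2)*P(3, -7)) + 23739 = (99 + ((1/2)/(-1))*3) + 23739 = (99 + ((1/2)*(-1))*3) + 23739 = (99 - 1/2*3) + 23739 = (99 - 3/2) + 23739 = 195/2 + 23739 = 47673/2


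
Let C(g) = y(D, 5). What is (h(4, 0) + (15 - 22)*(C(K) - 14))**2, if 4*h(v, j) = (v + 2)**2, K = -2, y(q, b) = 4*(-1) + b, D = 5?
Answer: 10000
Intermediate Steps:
y(q, b) = -4 + b
C(g) = 1 (C(g) = -4 + 5 = 1)
h(v, j) = (2 + v)**2/4 (h(v, j) = (v + 2)**2/4 = (2 + v)**2/4)
(h(4, 0) + (15 - 22)*(C(K) - 14))**2 = ((2 + 4)**2/4 + (15 - 22)*(1 - 14))**2 = ((1/4)*6**2 - 7*(-13))**2 = ((1/4)*36 + 91)**2 = (9 + 91)**2 = 100**2 = 10000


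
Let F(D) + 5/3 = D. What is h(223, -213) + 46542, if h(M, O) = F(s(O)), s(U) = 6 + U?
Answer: 139000/3 ≈ 46333.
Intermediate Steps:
F(D) = -5/3 + D
h(M, O) = 13/3 + O (h(M, O) = -5/3 + (6 + O) = 13/3 + O)
h(223, -213) + 46542 = (13/3 - 213) + 46542 = -626/3 + 46542 = 139000/3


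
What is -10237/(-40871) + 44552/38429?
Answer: 2214282465/1570631659 ≈ 1.4098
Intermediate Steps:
-10237/(-40871) + 44552/38429 = -10237*(-1/40871) + 44552*(1/38429) = 10237/40871 + 44552/38429 = 2214282465/1570631659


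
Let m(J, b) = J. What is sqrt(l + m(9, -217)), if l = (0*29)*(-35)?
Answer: 3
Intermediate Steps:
l = 0 (l = 0*(-35) = 0)
sqrt(l + m(9, -217)) = sqrt(0 + 9) = sqrt(9) = 3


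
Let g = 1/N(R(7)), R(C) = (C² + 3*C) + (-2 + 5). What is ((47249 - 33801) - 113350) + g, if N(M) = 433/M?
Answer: -43257493/433 ≈ -99902.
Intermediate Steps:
R(C) = 3 + C² + 3*C (R(C) = (C² + 3*C) + 3 = 3 + C² + 3*C)
g = 73/433 (g = 1/(433/(3 + 7² + 3*7)) = 1/(433/(3 + 49 + 21)) = 1/(433/73) = 73/433 ≈ 0.16859)
((47249 - 33801) - 113350) + g = ((47249 - 33801) - 113350) + 73/433 = (13448 - 113350) + 73/433 = -99902 + 73/433 = -43257493/433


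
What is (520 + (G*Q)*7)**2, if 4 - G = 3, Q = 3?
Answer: 292681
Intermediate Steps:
G = 1 (G = 4 - 1*3 = 4 - 3 = 1)
(520 + (G*Q)*7)**2 = (520 + (1*3)*7)**2 = (520 + 3*7)**2 = (520 + 21)**2 = 541**2 = 292681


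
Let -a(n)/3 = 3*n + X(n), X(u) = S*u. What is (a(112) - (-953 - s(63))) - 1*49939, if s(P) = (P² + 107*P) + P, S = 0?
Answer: -39221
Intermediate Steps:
X(u) = 0 (X(u) = 0*u = 0)
a(n) = -9*n (a(n) = -3*(3*n + 0) = -9*n)
s(P) = P² + 108*P
(a(112) - (-953 - s(63))) - 1*49939 = (-9*112 - (-953 - 63*(108 + 63))) - 1*49939 = (-1008 - (-953 - 63*171)) - 49939 = (-1008 - (-953 - 1*10773)) - 49939 = (-1008 - (-953 - 10773)) - 49939 = (-1008 - 1*(-11726)) - 49939 = (-1008 + 11726) - 49939 = 10718 - 49939 = -39221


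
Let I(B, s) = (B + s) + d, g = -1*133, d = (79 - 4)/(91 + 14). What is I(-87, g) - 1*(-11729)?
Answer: 80568/7 ≈ 11510.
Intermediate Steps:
d = 5/7 (d = 75/105 = 75*(1/105) = 5/7 ≈ 0.71429)
g = -133
I(B, s) = 5/7 + B + s (I(B, s) = (B + s) + 5/7 = 5/7 + B + s)
I(-87, g) - 1*(-11729) = (5/7 - 87 - 133) - 1*(-11729) = -1535/7 + 11729 = 80568/7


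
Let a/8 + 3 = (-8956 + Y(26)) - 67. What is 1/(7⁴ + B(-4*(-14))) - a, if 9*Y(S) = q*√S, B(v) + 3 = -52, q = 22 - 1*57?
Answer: 169399969/2346 + 280*√26/9 ≈ 72367.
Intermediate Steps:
q = -35 (q = 22 - 57 = -35)
B(v) = -55 (B(v) = -3 - 52 = -55)
Y(S) = -35*√S/9 (Y(S) = (-35*√S)/9 = -35*√S/9)
a = -72208 - 280*√26/9 (a = -24 + 8*((-8956 - 35*√26/9) - 67) = -24 + 8*(-9023 - 35*√26/9) = -24 + (-72184 - 280*√26/9) = -72208 - 280*√26/9 ≈ -72367.)
1/(7⁴ + B(-4*(-14))) - a = 1/(7⁴ - 55) - (-72208 - 280*√26/9) = 1/(2401 - 55) + (72208 + 280*√26/9) = 1/2346 + (72208 + 280*√26/9) = 169399969/2346 + 280*√26/9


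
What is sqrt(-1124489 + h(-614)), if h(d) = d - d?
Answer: I*sqrt(1124489) ≈ 1060.4*I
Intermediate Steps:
h(d) = 0
sqrt(-1124489 + h(-614)) = sqrt(-1124489 + 0) = sqrt(-1124489) = I*sqrt(1124489)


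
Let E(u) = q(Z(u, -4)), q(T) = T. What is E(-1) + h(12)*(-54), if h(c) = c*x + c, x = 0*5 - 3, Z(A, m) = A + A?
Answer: 1294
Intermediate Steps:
Z(A, m) = 2*A
E(u) = 2*u
x = -3 (x = 0 - 3 = -3)
h(c) = -2*c (h(c) = c*(-3) + c = -3*c + c = -2*c)
E(-1) + h(12)*(-54) = 2*(-1) - 2*12*(-54) = -2 - 24*(-54) = -2 + 1296 = 1294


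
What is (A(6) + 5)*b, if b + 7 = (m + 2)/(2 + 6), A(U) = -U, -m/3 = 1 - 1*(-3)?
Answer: 33/4 ≈ 8.2500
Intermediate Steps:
m = -12 (m = -3*(1 - 1*(-3)) = -3*(1 + 3) = -3*4 = -12)
b = -33/4 (b = -7 + (-12 + 2)/(2 + 6) = -7 - 10/8 = -7 - 10*⅛ = -7 - 5/4 = -33/4 ≈ -8.2500)
(A(6) + 5)*b = (-1*6 + 5)*(-33/4) = (-6 + 5)*(-33/4) = -1*(-33/4) = 33/4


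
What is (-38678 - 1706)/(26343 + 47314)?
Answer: -40384/73657 ≈ -0.54827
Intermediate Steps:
(-38678 - 1706)/(26343 + 47314) = -40384/73657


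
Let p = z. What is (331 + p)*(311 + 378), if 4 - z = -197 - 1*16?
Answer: 377572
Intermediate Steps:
z = 217 (z = 4 - (-197 - 1*16) = 4 - (-197 - 16) = 4 - 1*(-213) = 4 + 213 = 217)
p = 217
(331 + p)*(311 + 378) = (331 + 217)*(311 + 378) = 548*689 = 377572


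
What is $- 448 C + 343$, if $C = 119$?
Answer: $-52969$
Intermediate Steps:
$- 448 C + 343 = \left(-448\right) 119 + 343 = -53312 + 343 = -52969$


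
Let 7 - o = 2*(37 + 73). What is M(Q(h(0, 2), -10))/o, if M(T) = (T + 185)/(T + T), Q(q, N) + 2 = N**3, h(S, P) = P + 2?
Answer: -817/426852 ≈ -0.0019140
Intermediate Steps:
h(S, P) = 2 + P
Q(q, N) = -2 + N**3
o = -213 (o = 7 - 2*(37 + 73) = 7 - 2*110 = 7 - 1*220 = 7 - 220 = -213)
M(T) = (185 + T)/(2*T) (M(T) = (185 + T)/((2*T)) = (185 + T)*(1/(2*T)) = (185 + T)/(2*T))
M(Q(h(0, 2), -10))/o = ((185 + (-2 + (-10)**3))/(2*(-2 + (-10)**3)))/(-213) = ((185 + (-2 - 1000))/(2*(-2 - 1000)))*(-1/213) = ((1/2)*(185 - 1002)/(-1002))*(-1/213) = ((1/2)*(-1/1002)*(-817))*(-1/213) = (817/2004)*(-1/213) = -817/426852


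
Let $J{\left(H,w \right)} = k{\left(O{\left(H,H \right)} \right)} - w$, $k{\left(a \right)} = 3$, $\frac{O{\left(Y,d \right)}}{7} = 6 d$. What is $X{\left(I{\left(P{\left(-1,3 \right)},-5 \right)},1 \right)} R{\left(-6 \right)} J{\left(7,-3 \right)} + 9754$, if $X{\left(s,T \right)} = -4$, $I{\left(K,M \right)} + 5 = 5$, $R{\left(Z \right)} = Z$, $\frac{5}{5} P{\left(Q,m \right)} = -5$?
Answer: $9898$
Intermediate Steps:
$P{\left(Q,m \right)} = -5$
$O{\left(Y,d \right)} = 42 d$ ($O{\left(Y,d \right)} = 7 \cdot 6 d = 42 d$)
$I{\left(K,M \right)} = 0$ ($I{\left(K,M \right)} = -5 + 5 = 0$)
$J{\left(H,w \right)} = 3 - w$
$X{\left(I{\left(P{\left(-1,3 \right)},-5 \right)},1 \right)} R{\left(-6 \right)} J{\left(7,-3 \right)} + 9754 = \left(-4\right) \left(-6\right) \left(3 - -3\right) + 9754 = 24 \left(3 + 3\right) + 9754 = 24 \cdot 6 + 9754 = 144 + 9754 = 9898$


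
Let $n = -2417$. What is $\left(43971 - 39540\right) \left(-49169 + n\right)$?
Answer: $-228577566$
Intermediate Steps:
$\left(43971 - 39540\right) \left(-49169 + n\right) = \left(43971 - 39540\right) \left(-49169 - 2417\right) = 4431 \left(-51586\right) = -228577566$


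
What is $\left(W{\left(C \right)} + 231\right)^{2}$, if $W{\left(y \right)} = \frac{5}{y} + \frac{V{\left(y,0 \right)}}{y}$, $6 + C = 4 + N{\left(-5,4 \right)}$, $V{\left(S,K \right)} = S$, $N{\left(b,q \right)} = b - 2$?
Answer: $\frac{4338889}{81} \approx 53567.0$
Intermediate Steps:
$N{\left(b,q \right)} = -2 + b$
$C = -9$ ($C = -6 + \left(4 - 7\right) = -6 - 3 = -9$)
$W{\left(y \right)} = 1 + \frac{5}{y}$ ($W{\left(y \right)} = \frac{5}{y} + \frac{y}{y} = \frac{5}{y} + 1 = 1 + \frac{5}{y}$)
$\left(W{\left(C \right)} + 231\right)^{2} = \left(\frac{5 - 9}{-9} + 231\right)^{2} = \left(\left(- \frac{1}{9}\right) \left(-4\right) + 231\right)^{2} = \left(\frac{4}{9} + 231\right)^{2} = \left(\frac{2083}{9}\right)^{2} = \frac{4338889}{81}$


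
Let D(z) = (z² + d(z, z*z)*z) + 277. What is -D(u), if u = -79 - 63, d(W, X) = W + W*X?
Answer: -406627501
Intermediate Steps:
u = -142
D(z) = 277 + z² + z²*(1 + z²) (D(z) = (z² + (z*(1 + z*z))*z) + 277 = (z² + (z*(1 + z²))*z) + 277 = (z² + z²*(1 + z²)) + 277 = 277 + z² + z²*(1 + z²))
-D(u) = -(277 + (-142)⁴ + 2*(-142)²) = -(277 + 406586896 + 2*20164) = -(277 + 406586896 + 40328) = -1*406627501 = -406627501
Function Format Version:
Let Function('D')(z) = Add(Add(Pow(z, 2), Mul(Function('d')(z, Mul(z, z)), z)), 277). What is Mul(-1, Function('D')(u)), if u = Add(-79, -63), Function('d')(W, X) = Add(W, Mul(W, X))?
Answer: -406627501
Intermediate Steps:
u = -142
Function('D')(z) = Add(277, Pow(z, 2), Mul(Pow(z, 2), Add(1, Pow(z, 2)))) (Function('D')(z) = Add(Add(Pow(z, 2), Mul(Mul(z, Add(1, Mul(z, z))), z)), 277) = Add(Add(Pow(z, 2), Mul(Mul(z, Add(1, Pow(z, 2))), z)), 277) = Add(Add(Pow(z, 2), Mul(Pow(z, 2), Add(1, Pow(z, 2)))), 277) = Add(277, Pow(z, 2), Mul(Pow(z, 2), Add(1, Pow(z, 2)))))
Mul(-1, Function('D')(u)) = Mul(-1, Add(277, Pow(-142, 4), Mul(2, Pow(-142, 2)))) = Mul(-1, Add(277, 406586896, Mul(2, 20164))) = Mul(-1, Add(277, 406586896, 40328)) = Mul(-1, 406627501) = -406627501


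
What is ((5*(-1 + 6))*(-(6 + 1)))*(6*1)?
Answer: -1050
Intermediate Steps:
((5*(-1 + 6))*(-(6 + 1)))*(6*1) = ((5*5)*(-1*7))*6 = (25*(-7))*6 = -175*6 = -1050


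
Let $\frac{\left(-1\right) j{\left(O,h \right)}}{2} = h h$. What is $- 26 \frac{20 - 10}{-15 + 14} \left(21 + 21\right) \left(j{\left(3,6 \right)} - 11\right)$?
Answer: $-906360$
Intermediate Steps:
$j{\left(O,h \right)} = - 2 h^{2}$ ($j{\left(O,h \right)} = - 2 h h = - 2 h^{2}$)
$- 26 \frac{20 - 10}{-15 + 14} \left(21 + 21\right) \left(j{\left(3,6 \right)} - 11\right) = - 26 \frac{20 - 10}{-15 + 14} \left(21 + 21\right) \left(- 2 \cdot 6^{2} - 11\right) = - 26 \frac{10}{-1} \cdot 42 \left(\left(-2\right) 36 - 11\right) = - 26 \cdot 10 \left(-1\right) 42 \left(-72 - 11\right) = \left(-26\right) \left(-10\right) 42 \left(-83\right) = 260 \left(-3486\right) = -906360$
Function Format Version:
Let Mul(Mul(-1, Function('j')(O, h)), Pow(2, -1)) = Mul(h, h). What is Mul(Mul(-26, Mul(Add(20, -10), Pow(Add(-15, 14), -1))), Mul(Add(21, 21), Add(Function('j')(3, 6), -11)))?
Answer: -906360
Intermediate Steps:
Function('j')(O, h) = Mul(-2, Pow(h, 2)) (Function('j')(O, h) = Mul(-2, Mul(h, h)) = Mul(-2, Pow(h, 2)))
Mul(Mul(-26, Mul(Add(20, -10), Pow(Add(-15, 14), -1))), Mul(Add(21, 21), Add(Function('j')(3, 6), -11))) = Mul(Mul(-26, Mul(Add(20, -10), Pow(Add(-15, 14), -1))), Mul(Add(21, 21), Add(Mul(-2, Pow(6, 2)), -11))) = Mul(Mul(-26, Mul(10, Pow(-1, -1))), Mul(42, Add(Mul(-2, 36), -11))) = Mul(Mul(-26, Mul(10, -1)), Mul(42, Add(-72, -11))) = Mul(Mul(-26, -10), Mul(42, -83)) = Mul(260, -3486) = -906360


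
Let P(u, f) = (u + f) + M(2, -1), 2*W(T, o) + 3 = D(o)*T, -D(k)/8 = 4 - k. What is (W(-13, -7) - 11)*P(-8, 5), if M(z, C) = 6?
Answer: 3357/2 ≈ 1678.5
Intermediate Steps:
D(k) = -32 + 8*k (D(k) = -8*(4 - k) = -32 + 8*k)
W(T, o) = -3/2 + T*(-32 + 8*o)/2 (W(T, o) = -3/2 + ((-32 + 8*o)*T)/2 = -3/2 + (T*(-32 + 8*o))/2 = -3/2 + T*(-32 + 8*o)/2)
P(u, f) = 6 + f + u (P(u, f) = (u + f) + 6 = (f + u) + 6 = 6 + f + u)
(W(-13, -7) - 11)*P(-8, 5) = ((-3/2 + 4*(-13)*(-4 - 7)) - 11)*(6 + 5 - 8) = ((-3/2 + 4*(-13)*(-11)) - 11)*3 = ((-3/2 + 572) - 11)*3 = (1141/2 - 11)*3 = (1119/2)*3 = 3357/2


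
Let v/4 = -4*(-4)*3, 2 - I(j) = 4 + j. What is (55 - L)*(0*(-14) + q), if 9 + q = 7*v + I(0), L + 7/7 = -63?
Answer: 158627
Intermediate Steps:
L = -64 (L = -1 - 63 = -64)
I(j) = -2 - j (I(j) = 2 - (4 + j) = 2 + (-4 - j) = -2 - j)
v = 192 (v = 4*(-4*(-4)*3) = 4*(16*3) = 4*48 = 192)
q = 1333 (q = -9 + (7*192 + (-2 - 1*0)) = -9 + (1344 + (-2 + 0)) = -9 + (1344 - 2) = -9 + 1342 = 1333)
(55 - L)*(0*(-14) + q) = (55 - 1*(-64))*(0*(-14) + 1333) = (55 + 64)*(0 + 1333) = 119*1333 = 158627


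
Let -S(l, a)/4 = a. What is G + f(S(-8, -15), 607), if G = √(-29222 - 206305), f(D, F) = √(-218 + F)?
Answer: √389 + I*√235527 ≈ 19.723 + 485.31*I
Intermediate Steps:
S(l, a) = -4*a
G = I*√235527 (G = √(-235527) = I*√235527 ≈ 485.31*I)
G + f(S(-8, -15), 607) = I*√235527 + √(-218 + 607) = I*√235527 + √389 = √389 + I*√235527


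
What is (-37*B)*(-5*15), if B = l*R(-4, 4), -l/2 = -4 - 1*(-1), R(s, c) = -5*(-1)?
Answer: 83250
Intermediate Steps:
R(s, c) = 5
l = 6 (l = -2*(-4 - 1*(-1)) = -2*(-4 + 1) = -2*(-3) = 6)
B = 30 (B = 6*5 = 30)
(-37*B)*(-5*15) = (-37*30)*(-5*15) = -1110*(-75) = 83250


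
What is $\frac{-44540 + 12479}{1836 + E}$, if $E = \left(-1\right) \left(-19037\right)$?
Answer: $- \frac{32061}{20873} \approx -1.536$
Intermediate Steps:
$E = 19037$
$\frac{-44540 + 12479}{1836 + E} = \frac{-44540 + 12479}{1836 + 19037} = - \frac{32061}{20873}$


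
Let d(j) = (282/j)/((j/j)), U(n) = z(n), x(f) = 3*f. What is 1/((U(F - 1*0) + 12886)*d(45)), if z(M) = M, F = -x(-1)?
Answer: 15/1211566 ≈ 1.2381e-5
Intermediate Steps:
F = 3 (F = -3*(-1) = -1*(-3) = 3)
U(n) = n
d(j) = 282/j (d(j) = (282/j)/1 = (282/j)*1 = 282/j)
1/((U(F - 1*0) + 12886)*d(45)) = 1/(((3 - 1*0) + 12886)*((282/45))) = 1/(((3 + 0) + 12886)*((282*(1/45)))) = 1/((3 + 12886)*(94/15)) = (15/94)/12889 = (1/12889)*(15/94) = 15/1211566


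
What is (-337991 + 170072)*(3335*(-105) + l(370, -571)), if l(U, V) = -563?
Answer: 58895574222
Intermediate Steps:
(-337991 + 170072)*(3335*(-105) + l(370, -571)) = (-337991 + 170072)*(3335*(-105) - 563) = -167919*(-350175 - 563) = -167919*(-350738) = 58895574222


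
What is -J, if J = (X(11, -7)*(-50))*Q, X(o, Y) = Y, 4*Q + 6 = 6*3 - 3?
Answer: -1575/2 ≈ -787.50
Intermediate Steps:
Q = 9/4 (Q = -3/2 + (6*3 - 3)/4 = -3/2 + (18 - 3)/4 = -3/2 + (1/4)*15 = -3/2 + 15/4 = 9/4 ≈ 2.2500)
J = 1575/2 (J = -7*(-50)*(9/4) = 350*(9/4) = 1575/2 ≈ 787.50)
-J = -1*1575/2 = -1575/2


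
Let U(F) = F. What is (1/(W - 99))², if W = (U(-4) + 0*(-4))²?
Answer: 1/6889 ≈ 0.00014516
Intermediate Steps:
W = 16 (W = (-4 + 0*(-4))² = (-4 + 0)² = (-4)² = 16)
(1/(W - 99))² = (1/(16 - 99))² = (1/(-83))² = (-1/83)² = 1/6889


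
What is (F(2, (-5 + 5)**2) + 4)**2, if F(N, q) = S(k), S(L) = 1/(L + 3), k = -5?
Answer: 49/4 ≈ 12.250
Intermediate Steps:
S(L) = 1/(3 + L)
F(N, q) = -1/2 (F(N, q) = 1/(3 - 5) = 1/(-2) = -1/2)
(F(2, (-5 + 5)**2) + 4)**2 = (-1/2 + 4)**2 = (7/2)**2 = 49/4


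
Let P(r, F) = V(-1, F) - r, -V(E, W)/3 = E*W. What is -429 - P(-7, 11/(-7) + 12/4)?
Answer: -3082/7 ≈ -440.29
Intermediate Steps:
V(E, W) = -3*E*W
P(r, F) = -r + 3*F (P(r, F) = -3*(-1)*F - r = 3*F - r = -r + 3*F)
-429 - P(-7, 11/(-7) + 12/4) = -429 - (-1*(-7) + 3*(11/(-7) + 12/4)) = -429 - (7 + 3*(11*(-⅐) + 12*(¼))) = -429 - (7 + 3*(-11/7 + 3)) = -429 - (7 + 3*(10/7)) = -429 - (7 + 30/7) = -429 - 1*79/7 = -429 - 79/7 = -3082/7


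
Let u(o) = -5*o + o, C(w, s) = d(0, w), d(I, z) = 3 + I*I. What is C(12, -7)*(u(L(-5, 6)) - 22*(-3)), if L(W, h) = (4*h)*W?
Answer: 1638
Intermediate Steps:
d(I, z) = 3 + I**2
C(w, s) = 3 (C(w, s) = 3 + 0**2 = 3 + 0 = 3)
L(W, h) = 4*W*h
u(o) = -4*o
C(12, -7)*(u(L(-5, 6)) - 22*(-3)) = 3*(-16*(-5)*6 - 22*(-3)) = 3*(-4*(-120) + 66) = 3*(480 + 66) = 3*546 = 1638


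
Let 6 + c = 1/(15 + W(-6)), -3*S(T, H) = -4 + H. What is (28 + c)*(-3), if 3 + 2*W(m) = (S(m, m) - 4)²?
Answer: -16356/247 ≈ -66.219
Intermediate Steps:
S(T, H) = 4/3 - H/3 (S(T, H) = -(-4 + H)/3 = 4/3 - H/3)
W(m) = -3/2 + (-8/3 - m/3)²/2 (W(m) = -3/2 + ((4/3 - m/3) - 4)²/2 = -3/2 + (-8/3 - m/3)²/2)
c = -1464/247 (c = -6 + 1/(15 + (-3/2 + (8 - 6)²/18)) = -6 + 1/(15 + (-3/2 + (1/18)*2²)) = -6 + 1/(15 + (-3/2 + (1/18)*4)) = -6 + 1/(15 + (-3/2 + 2/9)) = -6 + 1/(15 - 23/18) = -6 + 1/(247/18) = -6 + 18/247 = -1464/247 ≈ -5.9271)
(28 + c)*(-3) = (28 - 1464/247)*(-3) = (5452/247)*(-3) = -16356/247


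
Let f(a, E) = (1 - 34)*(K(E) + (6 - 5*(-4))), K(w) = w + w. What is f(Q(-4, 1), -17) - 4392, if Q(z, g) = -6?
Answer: -4128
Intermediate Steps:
K(w) = 2*w
f(a, E) = -858 - 66*E (f(a, E) = (1 - 34)*(2*E + (6 - 5*(-4))) = -33*(2*E + (6 + 20)) = -33*(2*E + 26) = -33*(26 + 2*E) = -858 - 66*E)
f(Q(-4, 1), -17) - 4392 = (-858 - 66*(-17)) - 4392 = (-858 + 1122) - 4392 = 264 - 4392 = -4128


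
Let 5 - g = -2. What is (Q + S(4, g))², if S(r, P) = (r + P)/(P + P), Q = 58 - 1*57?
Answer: 625/196 ≈ 3.1888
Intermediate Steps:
g = 7 (g = 5 - 1*(-2) = 5 + 2 = 7)
Q = 1 (Q = 58 - 57 = 1)
S(r, P) = (P + r)/(2*P) (S(r, P) = (P + r)/((2*P)) = (P + r)*(1/(2*P)) = (P + r)/(2*P))
(Q + S(4, g))² = (1 + (½)*(7 + 4)/7)² = (1 + (½)*(⅐)*11)² = (1 + 11/14)² = (25/14)² = 625/196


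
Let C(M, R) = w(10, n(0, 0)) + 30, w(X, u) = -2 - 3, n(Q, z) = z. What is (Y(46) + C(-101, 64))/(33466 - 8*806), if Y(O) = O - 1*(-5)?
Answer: 2/711 ≈ 0.0028129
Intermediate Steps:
Y(O) = 5 + O (Y(O) = O + 5 = 5 + O)
w(X, u) = -5
C(M, R) = 25 (C(M, R) = -5 + 30 = 25)
(Y(46) + C(-101, 64))/(33466 - 8*806) = ((5 + 46) + 25)/(33466 - 8*806) = (51 + 25)/(33466 - 6448) = 76/27018 = 76*(1/27018) = 2/711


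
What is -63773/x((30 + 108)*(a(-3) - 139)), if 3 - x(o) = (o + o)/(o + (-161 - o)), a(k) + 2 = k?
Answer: 446411/1707 ≈ 261.52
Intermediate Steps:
a(k) = -2 + k
x(o) = 3 + 2*o/161 (x(o) = 3 - (o + o)/(o + (-161 - o)) = 3 - 2*o/(-161) = 3 - 2*o*(-1)/161 = 3 - (-2)*o/161 = 3 + 2*o/161)
-63773/x((30 + 108)*(a(-3) - 139)) = -63773/(3 + 2*((30 + 108)*((-2 - 3) - 139))/161) = -63773/(3 + 2*(138*(-5 - 139))/161) = -63773/(3 + 2*(138*(-144))/161) = -63773/(3 + (2/161)*(-19872)) = -63773/(3 - 1728/7) = -63773/(-1707/7) = -63773*(-7/1707) = 446411/1707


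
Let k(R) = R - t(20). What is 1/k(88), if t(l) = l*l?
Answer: -1/312 ≈ -0.0032051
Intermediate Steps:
t(l) = l**2
k(R) = -400 + R (k(R) = R - 1*20**2 = R - 1*400 = R - 400 = -400 + R)
1/k(88) = 1/(-400 + 88) = 1/(-312) = -1/312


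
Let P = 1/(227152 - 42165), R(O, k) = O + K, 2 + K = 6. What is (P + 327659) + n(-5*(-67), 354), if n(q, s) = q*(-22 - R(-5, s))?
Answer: 59311271889/184987 ≈ 3.2062e+5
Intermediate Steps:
K = 4 (K = -2 + 6 = 4)
R(O, k) = 4 + O (R(O, k) = O + 4 = 4 + O)
P = 1/184987 ≈ 5.4058e-6
n(q, s) = -21*q (n(q, s) = q*(-22 - (4 - 5)) = q*(-22 - 1*(-1)) = q*(-22 + 1) = q*(-21) = -21*q)
(P + 327659) + n(-5*(-67), 354) = (1/184987 + 327659) - (-105)*(-67) = 60612655434/184987 - 21*335 = 60612655434/184987 - 7035 = 59311271889/184987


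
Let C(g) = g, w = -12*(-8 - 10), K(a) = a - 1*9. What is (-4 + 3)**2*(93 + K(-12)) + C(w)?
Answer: 288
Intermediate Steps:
K(a) = -9 + a (K(a) = a - 9 = -9 + a)
w = 216 (w = -12*(-18) = 216)
(-4 + 3)**2*(93 + K(-12)) + C(w) = (-4 + 3)**2*(93 + (-9 - 12)) + 216 = (-1)**2*(93 - 21) + 216 = 1*72 + 216 = 72 + 216 = 288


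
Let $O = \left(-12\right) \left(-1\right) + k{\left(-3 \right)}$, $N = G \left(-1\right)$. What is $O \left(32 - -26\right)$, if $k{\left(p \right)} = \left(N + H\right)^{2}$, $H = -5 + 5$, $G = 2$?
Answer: $928$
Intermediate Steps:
$N = -2$ ($N = 2 \left(-1\right) = -2$)
$H = 0$
$k{\left(p \right)} = 4$ ($k{\left(p \right)} = \left(-2 + 0\right)^{2} = \left(-2\right)^{2} = 4$)
$O = 16$ ($O = \left(-12\right) \left(-1\right) + 4 = 12 + 4 = 16$)
$O \left(32 - -26\right) = 16 \left(32 - -26\right) = 16 \left(32 + 26\right) = 16 \cdot 58 = 928$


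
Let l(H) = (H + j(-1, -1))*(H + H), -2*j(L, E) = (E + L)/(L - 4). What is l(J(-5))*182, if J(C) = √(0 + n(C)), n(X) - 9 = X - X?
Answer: 15288/5 ≈ 3057.6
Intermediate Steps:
n(X) = 9 (n(X) = 9 + (X - X) = 9 + 0 = 9)
j(L, E) = -(E + L)/(2*(-4 + L)) (j(L, E) = -(E + L)/(2*(L - 4)) = -(E + L)/(2*(-4 + L)))
J(C) = 3 (J(C) = √(0 + 9) = √9 = 3)
l(H) = 2*H*(-⅕ + H) (l(H) = (H + (-1*(-1) - 1*(-1))/(2*(-4 - 1)))*(H + H) = (H + (½)*(1 + 1)/(-5))*(2*H) = (H + (½)*(-⅕)*2)*(2*H) = (H - ⅕)*(2*H) = (-⅕ + H)*(2*H) = 2*H*(-⅕ + H))
l(J(-5))*182 = ((⅖)*3*(-1 + 5*3))*182 = ((⅖)*3*(-1 + 15))*182 = ((⅖)*3*14)*182 = (84/5)*182 = 15288/5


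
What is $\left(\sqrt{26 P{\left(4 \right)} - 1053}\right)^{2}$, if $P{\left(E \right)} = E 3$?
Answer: $-741$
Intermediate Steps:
$P{\left(E \right)} = 3 E$
$\left(\sqrt{26 P{\left(4 \right)} - 1053}\right)^{2} = \left(\sqrt{26 \cdot 3 \cdot 4 - 1053}\right)^{2} = \left(\sqrt{26 \cdot 12 - 1053}\right)^{2} = \left(\sqrt{312 - 1053}\right)^{2} = \left(\sqrt{-741}\right)^{2} = \left(i \sqrt{741}\right)^{2} = -741$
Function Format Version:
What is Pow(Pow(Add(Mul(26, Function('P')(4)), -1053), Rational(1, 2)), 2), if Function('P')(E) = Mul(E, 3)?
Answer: -741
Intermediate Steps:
Function('P')(E) = Mul(3, E)
Pow(Pow(Add(Mul(26, Function('P')(4)), -1053), Rational(1, 2)), 2) = Pow(Pow(Add(Mul(26, Mul(3, 4)), -1053), Rational(1, 2)), 2) = Pow(Pow(Add(Mul(26, 12), -1053), Rational(1, 2)), 2) = Pow(Pow(Add(312, -1053), Rational(1, 2)), 2) = Pow(Pow(-741, Rational(1, 2)), 2) = Pow(Mul(I, Pow(741, Rational(1, 2))), 2) = -741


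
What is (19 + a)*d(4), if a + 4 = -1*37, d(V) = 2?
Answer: -44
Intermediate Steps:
a = -41 (a = -4 - 1*37 = -4 - 37 = -41)
(19 + a)*d(4) = (19 - 41)*2 = -22*2 = -44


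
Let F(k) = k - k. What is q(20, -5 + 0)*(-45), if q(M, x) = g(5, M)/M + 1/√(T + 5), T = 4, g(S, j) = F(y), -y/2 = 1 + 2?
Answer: -15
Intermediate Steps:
y = -6 (y = -2*(1 + 2) = -2*3 = -6)
F(k) = 0
g(S, j) = 0
q(M, x) = ⅓ (q(M, x) = 0/M + 1/√(4 + 5) = 0 + 1/√9 = 0 + 1/3 = 0 + 1*(⅓) = 0 + ⅓ = ⅓)
q(20, -5 + 0)*(-45) = (⅓)*(-45) = -15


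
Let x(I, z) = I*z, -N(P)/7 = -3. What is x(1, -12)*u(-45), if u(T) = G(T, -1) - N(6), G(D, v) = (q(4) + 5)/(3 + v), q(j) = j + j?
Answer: 174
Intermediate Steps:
N(P) = 21 (N(P) = -7*(-3) = 21)
q(j) = 2*j
G(D, v) = 13/(3 + v) (G(D, v) = (2*4 + 5)/(3 + v) = (8 + 5)/(3 + v) = 13/(3 + v))
u(T) = -29/2 (u(T) = 13/(3 - 1) - 1*21 = 13/2 - 21 = -29/2)
x(1, -12)*u(-45) = (1*(-12))*(-29/2) = -12*(-29/2) = 174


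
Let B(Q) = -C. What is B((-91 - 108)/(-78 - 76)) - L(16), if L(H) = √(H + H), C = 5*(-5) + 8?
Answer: 17 - 4*√2 ≈ 11.343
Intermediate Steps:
C = -17 (C = -25 + 8 = -17)
L(H) = √2*√H (L(H) = √(2*H) = √2*√H)
B(Q) = 17 (B(Q) = -1*(-17) = 17)
B((-91 - 108)/(-78 - 76)) - L(16) = 17 - √2*√16 = 17 - √2*4 = 17 - 4*√2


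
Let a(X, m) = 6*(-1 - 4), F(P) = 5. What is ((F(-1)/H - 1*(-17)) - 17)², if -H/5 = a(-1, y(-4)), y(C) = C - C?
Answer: 1/900 ≈ 0.0011111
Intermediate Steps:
y(C) = 0
a(X, m) = -30 (a(X, m) = 6*(-5) = -30)
H = 150 (H = -5*(-30) = 150)
((F(-1)/H - 1*(-17)) - 17)² = ((5/150 - 1*(-17)) - 17)² = ((5*(1/150) + 17) - 17)² = ((1/30 + 17) - 17)² = (511/30 - 17)² = (1/30)² = 1/900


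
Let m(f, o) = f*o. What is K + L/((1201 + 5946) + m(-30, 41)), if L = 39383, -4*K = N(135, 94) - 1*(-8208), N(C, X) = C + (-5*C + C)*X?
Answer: 251138921/23668 ≈ 10611.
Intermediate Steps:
N(C, X) = C - 4*C*X (N(C, X) = C + (-4*C)*X = C - 4*C*X)
K = 42417/4 (K = -(135*(1 - 4*94) - 1*(-8208))/4 = -(135*(1 - 376) + 8208)/4 = -(135*(-375) + 8208)/4 = -(-50625 + 8208)/4 = -¼*(-42417) = 42417/4 ≈ 10604.)
K + L/((1201 + 5946) + m(-30, 41)) = 42417/4 + 39383/((1201 + 5946) - 30*41) = 42417/4 + 39383/(7147 - 1230) = 42417/4 + 39383/5917 = 251138921/23668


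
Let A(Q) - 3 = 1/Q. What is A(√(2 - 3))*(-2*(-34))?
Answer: 204 - 68*I ≈ 204.0 - 68.0*I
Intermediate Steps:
A(Q) = 3 + 1/Q
A(√(2 - 3))*(-2*(-34)) = (3 + 1/(√(2 - 3)))*(-2*(-34)) = (3 + 1/(√(-1)))*68 = (3 + 1/I)*68 = (3 - I)*68 = 204 - 68*I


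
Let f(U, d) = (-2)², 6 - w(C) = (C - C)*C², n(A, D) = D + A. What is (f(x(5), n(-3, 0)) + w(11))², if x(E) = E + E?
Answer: 100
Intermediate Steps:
x(E) = 2*E
n(A, D) = A + D
w(C) = 6 (w(C) = 6 - (C - C)*C² = 6 - 0*C² = 6 - 1*0 = 6 + 0 = 6)
f(U, d) = 4
(f(x(5), n(-3, 0)) + w(11))² = (4 + 6)² = 10² = 100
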